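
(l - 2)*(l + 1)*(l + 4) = l^3 + 3*l^2 - 6*l - 8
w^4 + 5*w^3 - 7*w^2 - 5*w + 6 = (w - 1)^2*(w + 1)*(w + 6)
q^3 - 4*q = q*(q - 2)*(q + 2)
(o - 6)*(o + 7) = o^2 + o - 42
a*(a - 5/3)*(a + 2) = a^3 + a^2/3 - 10*a/3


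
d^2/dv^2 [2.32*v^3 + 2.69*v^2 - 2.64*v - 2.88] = 13.92*v + 5.38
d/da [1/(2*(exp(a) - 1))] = -1/(8*sinh(a/2)^2)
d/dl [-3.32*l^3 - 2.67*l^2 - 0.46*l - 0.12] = -9.96*l^2 - 5.34*l - 0.46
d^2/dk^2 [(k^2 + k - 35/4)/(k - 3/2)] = -80/(8*k^3 - 36*k^2 + 54*k - 27)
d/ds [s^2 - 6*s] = 2*s - 6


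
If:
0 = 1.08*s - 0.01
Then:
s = 0.01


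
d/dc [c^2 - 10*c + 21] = 2*c - 10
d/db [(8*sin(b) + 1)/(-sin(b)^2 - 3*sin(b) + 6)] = (8*sin(b)^2 + 2*sin(b) + 51)*cos(b)/(sin(b)^2 + 3*sin(b) - 6)^2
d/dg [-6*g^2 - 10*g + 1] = -12*g - 10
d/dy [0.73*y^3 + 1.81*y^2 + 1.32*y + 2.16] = 2.19*y^2 + 3.62*y + 1.32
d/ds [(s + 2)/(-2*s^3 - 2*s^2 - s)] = 2*(2*s^3 + 7*s^2 + 4*s + 1)/(s^2*(4*s^4 + 8*s^3 + 8*s^2 + 4*s + 1))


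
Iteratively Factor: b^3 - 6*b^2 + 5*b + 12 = (b + 1)*(b^2 - 7*b + 12) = (b - 3)*(b + 1)*(b - 4)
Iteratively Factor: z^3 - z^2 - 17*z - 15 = (z - 5)*(z^2 + 4*z + 3) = (z - 5)*(z + 3)*(z + 1)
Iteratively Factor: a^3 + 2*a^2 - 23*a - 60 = (a + 4)*(a^2 - 2*a - 15) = (a - 5)*(a + 4)*(a + 3)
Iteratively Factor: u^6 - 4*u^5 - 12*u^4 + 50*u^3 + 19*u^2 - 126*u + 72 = (u - 4)*(u^5 - 12*u^3 + 2*u^2 + 27*u - 18) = (u - 4)*(u + 2)*(u^4 - 2*u^3 - 8*u^2 + 18*u - 9) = (u - 4)*(u - 1)*(u + 2)*(u^3 - u^2 - 9*u + 9) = (u - 4)*(u - 1)^2*(u + 2)*(u^2 - 9) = (u - 4)*(u - 3)*(u - 1)^2*(u + 2)*(u + 3)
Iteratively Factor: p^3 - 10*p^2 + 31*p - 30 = (p - 5)*(p^2 - 5*p + 6) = (p - 5)*(p - 3)*(p - 2)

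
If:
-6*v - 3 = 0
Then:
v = -1/2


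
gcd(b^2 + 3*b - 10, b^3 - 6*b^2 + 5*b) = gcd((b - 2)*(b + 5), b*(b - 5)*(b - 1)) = 1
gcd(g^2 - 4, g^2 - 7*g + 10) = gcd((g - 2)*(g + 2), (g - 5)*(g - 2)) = g - 2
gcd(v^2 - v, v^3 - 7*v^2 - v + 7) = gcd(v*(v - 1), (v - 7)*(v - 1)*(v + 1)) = v - 1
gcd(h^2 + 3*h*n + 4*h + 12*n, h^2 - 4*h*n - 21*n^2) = h + 3*n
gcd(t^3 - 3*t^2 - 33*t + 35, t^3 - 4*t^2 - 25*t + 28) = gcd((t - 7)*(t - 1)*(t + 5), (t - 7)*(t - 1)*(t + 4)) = t^2 - 8*t + 7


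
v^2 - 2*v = v*(v - 2)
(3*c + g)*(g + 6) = 3*c*g + 18*c + g^2 + 6*g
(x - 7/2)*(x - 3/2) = x^2 - 5*x + 21/4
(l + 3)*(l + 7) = l^2 + 10*l + 21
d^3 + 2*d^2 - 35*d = d*(d - 5)*(d + 7)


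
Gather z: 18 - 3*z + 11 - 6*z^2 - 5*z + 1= -6*z^2 - 8*z + 30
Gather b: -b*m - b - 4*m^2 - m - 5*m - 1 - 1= b*(-m - 1) - 4*m^2 - 6*m - 2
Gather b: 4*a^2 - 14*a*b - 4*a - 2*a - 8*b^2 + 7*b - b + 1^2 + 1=4*a^2 - 6*a - 8*b^2 + b*(6 - 14*a) + 2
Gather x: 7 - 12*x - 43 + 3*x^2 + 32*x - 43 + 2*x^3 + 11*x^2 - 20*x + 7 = 2*x^3 + 14*x^2 - 72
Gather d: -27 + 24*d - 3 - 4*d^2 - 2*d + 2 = -4*d^2 + 22*d - 28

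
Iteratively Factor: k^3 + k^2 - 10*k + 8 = (k - 1)*(k^2 + 2*k - 8) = (k - 1)*(k + 4)*(k - 2)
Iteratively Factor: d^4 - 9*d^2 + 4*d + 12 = (d + 1)*(d^3 - d^2 - 8*d + 12) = (d - 2)*(d + 1)*(d^2 + d - 6) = (d - 2)*(d + 1)*(d + 3)*(d - 2)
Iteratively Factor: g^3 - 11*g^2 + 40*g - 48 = (g - 4)*(g^2 - 7*g + 12) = (g - 4)*(g - 3)*(g - 4)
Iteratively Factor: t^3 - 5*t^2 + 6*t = (t - 2)*(t^2 - 3*t) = t*(t - 2)*(t - 3)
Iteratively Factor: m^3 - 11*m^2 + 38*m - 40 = (m - 4)*(m^2 - 7*m + 10) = (m - 5)*(m - 4)*(m - 2)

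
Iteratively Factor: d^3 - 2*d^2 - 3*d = (d - 3)*(d^2 + d) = d*(d - 3)*(d + 1)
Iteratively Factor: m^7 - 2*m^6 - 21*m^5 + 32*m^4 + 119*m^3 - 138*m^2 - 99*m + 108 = (m + 1)*(m^6 - 3*m^5 - 18*m^4 + 50*m^3 + 69*m^2 - 207*m + 108) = (m - 1)*(m + 1)*(m^5 - 2*m^4 - 20*m^3 + 30*m^2 + 99*m - 108) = (m - 4)*(m - 1)*(m + 1)*(m^4 + 2*m^3 - 12*m^2 - 18*m + 27) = (m - 4)*(m - 1)*(m + 1)*(m + 3)*(m^3 - m^2 - 9*m + 9) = (m - 4)*(m - 1)*(m + 1)*(m + 3)^2*(m^2 - 4*m + 3) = (m - 4)*(m - 1)^2*(m + 1)*(m + 3)^2*(m - 3)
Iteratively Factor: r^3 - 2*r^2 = (r)*(r^2 - 2*r) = r^2*(r - 2)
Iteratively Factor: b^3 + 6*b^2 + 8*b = (b + 2)*(b^2 + 4*b) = b*(b + 2)*(b + 4)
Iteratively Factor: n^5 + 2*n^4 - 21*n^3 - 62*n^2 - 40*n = (n + 1)*(n^4 + n^3 - 22*n^2 - 40*n) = n*(n + 1)*(n^3 + n^2 - 22*n - 40) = n*(n - 5)*(n + 1)*(n^2 + 6*n + 8) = n*(n - 5)*(n + 1)*(n + 2)*(n + 4)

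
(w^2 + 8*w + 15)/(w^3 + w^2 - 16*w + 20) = (w + 3)/(w^2 - 4*w + 4)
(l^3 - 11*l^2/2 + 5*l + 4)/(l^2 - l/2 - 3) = (2*l^2 - 7*l - 4)/(2*l + 3)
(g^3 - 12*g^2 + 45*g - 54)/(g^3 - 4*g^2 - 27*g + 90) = (g - 3)/(g + 5)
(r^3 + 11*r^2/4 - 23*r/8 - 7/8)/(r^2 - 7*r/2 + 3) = (8*r^3 + 22*r^2 - 23*r - 7)/(4*(2*r^2 - 7*r + 6))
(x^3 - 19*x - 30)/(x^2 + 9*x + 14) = (x^2 - 2*x - 15)/(x + 7)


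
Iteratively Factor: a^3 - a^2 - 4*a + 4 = (a - 1)*(a^2 - 4) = (a - 2)*(a - 1)*(a + 2)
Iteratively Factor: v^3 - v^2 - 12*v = (v - 4)*(v^2 + 3*v) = v*(v - 4)*(v + 3)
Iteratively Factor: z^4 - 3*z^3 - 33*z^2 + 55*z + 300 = (z + 3)*(z^3 - 6*z^2 - 15*z + 100) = (z - 5)*(z + 3)*(z^2 - z - 20) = (z - 5)^2*(z + 3)*(z + 4)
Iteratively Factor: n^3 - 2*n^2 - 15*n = (n)*(n^2 - 2*n - 15) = n*(n + 3)*(n - 5)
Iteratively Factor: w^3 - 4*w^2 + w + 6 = (w - 3)*(w^2 - w - 2) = (w - 3)*(w + 1)*(w - 2)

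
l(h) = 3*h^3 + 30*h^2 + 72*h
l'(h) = 9*h^2 + 60*h + 72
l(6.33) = 2418.74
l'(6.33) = 812.42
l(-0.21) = -13.82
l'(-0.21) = 59.80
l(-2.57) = -37.82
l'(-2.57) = -22.76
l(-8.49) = -284.76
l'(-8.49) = 211.32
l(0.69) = 64.95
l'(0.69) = 117.68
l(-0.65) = -34.95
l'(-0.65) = 36.80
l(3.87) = 901.83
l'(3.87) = 438.99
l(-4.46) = 9.48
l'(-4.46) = -16.58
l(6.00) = 2160.00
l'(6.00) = 756.00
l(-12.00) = -1728.00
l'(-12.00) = 648.00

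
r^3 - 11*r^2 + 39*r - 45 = (r - 5)*(r - 3)^2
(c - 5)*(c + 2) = c^2 - 3*c - 10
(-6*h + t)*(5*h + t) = -30*h^2 - h*t + t^2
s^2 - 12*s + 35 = (s - 7)*(s - 5)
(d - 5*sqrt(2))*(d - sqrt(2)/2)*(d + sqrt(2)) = d^3 - 9*sqrt(2)*d^2/2 - 6*d + 5*sqrt(2)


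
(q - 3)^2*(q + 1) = q^3 - 5*q^2 + 3*q + 9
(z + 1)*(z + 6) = z^2 + 7*z + 6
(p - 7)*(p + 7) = p^2 - 49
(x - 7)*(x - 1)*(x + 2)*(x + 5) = x^4 - x^3 - 39*x^2 - 31*x + 70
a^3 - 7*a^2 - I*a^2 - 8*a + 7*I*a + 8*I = (a - 8)*(a + 1)*(a - I)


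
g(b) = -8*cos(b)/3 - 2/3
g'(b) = 8*sin(b)/3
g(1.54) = -0.75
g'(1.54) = 2.67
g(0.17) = -3.29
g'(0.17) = 0.45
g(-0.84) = -2.45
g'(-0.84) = -1.99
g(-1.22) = -1.58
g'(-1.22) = -2.50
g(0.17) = -3.29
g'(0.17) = 0.45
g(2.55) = 1.55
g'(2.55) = 1.49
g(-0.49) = -3.02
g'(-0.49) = -1.26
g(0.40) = -3.12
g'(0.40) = 1.04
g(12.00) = -2.92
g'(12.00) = -1.43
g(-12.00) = -2.92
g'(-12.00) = 1.43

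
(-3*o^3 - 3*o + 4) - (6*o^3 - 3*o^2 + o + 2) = -9*o^3 + 3*o^2 - 4*o + 2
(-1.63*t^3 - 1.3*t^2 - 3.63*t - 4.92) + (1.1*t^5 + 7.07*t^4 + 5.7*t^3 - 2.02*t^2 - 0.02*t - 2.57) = 1.1*t^5 + 7.07*t^4 + 4.07*t^3 - 3.32*t^2 - 3.65*t - 7.49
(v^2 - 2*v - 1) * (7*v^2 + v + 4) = 7*v^4 - 13*v^3 - 5*v^2 - 9*v - 4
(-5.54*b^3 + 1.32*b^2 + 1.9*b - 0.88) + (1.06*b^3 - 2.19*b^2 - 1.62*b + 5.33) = -4.48*b^3 - 0.87*b^2 + 0.28*b + 4.45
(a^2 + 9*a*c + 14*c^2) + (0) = a^2 + 9*a*c + 14*c^2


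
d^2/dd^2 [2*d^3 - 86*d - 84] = 12*d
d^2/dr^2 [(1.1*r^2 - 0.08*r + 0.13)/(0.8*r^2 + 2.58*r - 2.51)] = (8.88178419700125e-16*r^4 - 4.6432*r^3 + 13.752*r^2 + 0.646080000000002*r + 15.076836)/(0.512*r^6 + 4.9536*r^5 + 11.15616*r^4 - 13.910328*r^3 - 35.002452*r^2 + 48.762774*r - 15.813251)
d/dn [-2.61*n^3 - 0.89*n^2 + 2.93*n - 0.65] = -7.83*n^2 - 1.78*n + 2.93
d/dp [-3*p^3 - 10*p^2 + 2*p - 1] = -9*p^2 - 20*p + 2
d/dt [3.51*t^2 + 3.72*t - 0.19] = 7.02*t + 3.72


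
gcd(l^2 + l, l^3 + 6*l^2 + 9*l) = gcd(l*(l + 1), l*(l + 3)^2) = l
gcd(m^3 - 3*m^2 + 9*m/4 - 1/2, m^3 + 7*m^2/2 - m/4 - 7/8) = m - 1/2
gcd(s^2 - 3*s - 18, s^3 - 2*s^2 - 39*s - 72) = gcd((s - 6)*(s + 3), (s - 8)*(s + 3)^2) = s + 3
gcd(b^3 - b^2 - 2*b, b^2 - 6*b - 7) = b + 1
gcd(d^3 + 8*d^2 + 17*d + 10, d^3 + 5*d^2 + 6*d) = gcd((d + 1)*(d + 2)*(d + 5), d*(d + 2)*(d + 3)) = d + 2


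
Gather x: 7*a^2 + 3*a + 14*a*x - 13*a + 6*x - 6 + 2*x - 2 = 7*a^2 - 10*a + x*(14*a + 8) - 8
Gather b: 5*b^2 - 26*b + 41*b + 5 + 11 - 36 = 5*b^2 + 15*b - 20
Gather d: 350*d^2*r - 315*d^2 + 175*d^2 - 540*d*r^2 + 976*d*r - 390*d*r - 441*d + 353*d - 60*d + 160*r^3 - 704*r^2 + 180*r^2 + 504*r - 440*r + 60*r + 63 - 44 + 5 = d^2*(350*r - 140) + d*(-540*r^2 + 586*r - 148) + 160*r^3 - 524*r^2 + 124*r + 24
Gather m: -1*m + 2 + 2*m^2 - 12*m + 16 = 2*m^2 - 13*m + 18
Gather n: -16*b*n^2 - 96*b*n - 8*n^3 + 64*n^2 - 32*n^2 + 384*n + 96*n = -8*n^3 + n^2*(32 - 16*b) + n*(480 - 96*b)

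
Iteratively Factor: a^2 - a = (a - 1)*(a)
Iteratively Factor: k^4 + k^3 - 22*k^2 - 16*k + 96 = (k - 4)*(k^3 + 5*k^2 - 2*k - 24) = (k - 4)*(k + 3)*(k^2 + 2*k - 8) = (k - 4)*(k + 3)*(k + 4)*(k - 2)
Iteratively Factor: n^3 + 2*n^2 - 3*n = (n + 3)*(n^2 - n) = (n - 1)*(n + 3)*(n)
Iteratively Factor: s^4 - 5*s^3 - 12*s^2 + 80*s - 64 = (s + 4)*(s^3 - 9*s^2 + 24*s - 16) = (s - 1)*(s + 4)*(s^2 - 8*s + 16) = (s - 4)*(s - 1)*(s + 4)*(s - 4)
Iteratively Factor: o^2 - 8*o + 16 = (o - 4)*(o - 4)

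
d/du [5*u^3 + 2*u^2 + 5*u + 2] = 15*u^2 + 4*u + 5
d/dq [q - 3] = 1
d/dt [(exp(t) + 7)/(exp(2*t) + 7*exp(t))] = -exp(-t)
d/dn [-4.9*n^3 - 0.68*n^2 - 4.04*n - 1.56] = -14.7*n^2 - 1.36*n - 4.04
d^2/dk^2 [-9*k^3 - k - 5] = -54*k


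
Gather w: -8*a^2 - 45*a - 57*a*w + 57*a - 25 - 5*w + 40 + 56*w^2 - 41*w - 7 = -8*a^2 + 12*a + 56*w^2 + w*(-57*a - 46) + 8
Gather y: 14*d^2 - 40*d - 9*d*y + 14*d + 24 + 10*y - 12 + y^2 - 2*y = 14*d^2 - 26*d + y^2 + y*(8 - 9*d) + 12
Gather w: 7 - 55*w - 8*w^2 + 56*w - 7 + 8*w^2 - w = 0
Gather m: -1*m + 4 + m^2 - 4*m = m^2 - 5*m + 4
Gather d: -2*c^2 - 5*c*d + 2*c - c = -2*c^2 - 5*c*d + c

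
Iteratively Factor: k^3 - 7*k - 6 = (k + 1)*(k^2 - k - 6) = (k + 1)*(k + 2)*(k - 3)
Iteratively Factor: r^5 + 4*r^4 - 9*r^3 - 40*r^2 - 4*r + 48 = (r + 2)*(r^4 + 2*r^3 - 13*r^2 - 14*r + 24) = (r + 2)^2*(r^3 - 13*r + 12) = (r - 3)*(r + 2)^2*(r^2 + 3*r - 4) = (r - 3)*(r - 1)*(r + 2)^2*(r + 4)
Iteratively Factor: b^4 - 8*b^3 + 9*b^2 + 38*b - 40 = (b + 2)*(b^3 - 10*b^2 + 29*b - 20) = (b - 4)*(b + 2)*(b^2 - 6*b + 5) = (b - 5)*(b - 4)*(b + 2)*(b - 1)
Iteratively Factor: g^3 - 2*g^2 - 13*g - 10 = (g + 2)*(g^2 - 4*g - 5) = (g - 5)*(g + 2)*(g + 1)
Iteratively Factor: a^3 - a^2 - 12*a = (a + 3)*(a^2 - 4*a) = (a - 4)*(a + 3)*(a)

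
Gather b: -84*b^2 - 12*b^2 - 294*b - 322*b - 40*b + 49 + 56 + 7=-96*b^2 - 656*b + 112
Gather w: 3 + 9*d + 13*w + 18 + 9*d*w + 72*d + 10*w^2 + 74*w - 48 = 81*d + 10*w^2 + w*(9*d + 87) - 27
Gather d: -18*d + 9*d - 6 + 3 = -9*d - 3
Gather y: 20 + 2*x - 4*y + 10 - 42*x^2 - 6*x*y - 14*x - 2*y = -42*x^2 - 12*x + y*(-6*x - 6) + 30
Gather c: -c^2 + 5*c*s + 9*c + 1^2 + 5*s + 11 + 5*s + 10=-c^2 + c*(5*s + 9) + 10*s + 22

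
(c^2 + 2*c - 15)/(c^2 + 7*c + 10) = (c - 3)/(c + 2)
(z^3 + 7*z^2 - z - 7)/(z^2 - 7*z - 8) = (z^2 + 6*z - 7)/(z - 8)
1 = 1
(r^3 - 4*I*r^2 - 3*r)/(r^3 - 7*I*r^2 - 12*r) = (r - I)/(r - 4*I)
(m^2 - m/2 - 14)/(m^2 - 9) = (m^2 - m/2 - 14)/(m^2 - 9)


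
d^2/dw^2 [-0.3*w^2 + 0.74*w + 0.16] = -0.600000000000000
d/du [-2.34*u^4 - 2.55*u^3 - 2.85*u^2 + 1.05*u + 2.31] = -9.36*u^3 - 7.65*u^2 - 5.7*u + 1.05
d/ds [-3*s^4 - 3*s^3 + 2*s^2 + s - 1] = -12*s^3 - 9*s^2 + 4*s + 1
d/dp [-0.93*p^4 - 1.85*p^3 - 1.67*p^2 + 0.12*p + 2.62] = -3.72*p^3 - 5.55*p^2 - 3.34*p + 0.12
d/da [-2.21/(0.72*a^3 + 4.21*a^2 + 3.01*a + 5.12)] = (4.7736*a^2 + 18.6082*a + 6.6521)/(0.72*a^3 + 4.21*a^2 + 3.01*a + 5.12)^2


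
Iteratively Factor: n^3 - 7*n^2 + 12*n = (n - 4)*(n^2 - 3*n) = n*(n - 4)*(n - 3)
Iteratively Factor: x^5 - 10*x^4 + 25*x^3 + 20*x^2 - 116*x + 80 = (x - 1)*(x^4 - 9*x^3 + 16*x^2 + 36*x - 80) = (x - 5)*(x - 1)*(x^3 - 4*x^2 - 4*x + 16) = (x - 5)*(x - 2)*(x - 1)*(x^2 - 2*x - 8) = (x - 5)*(x - 2)*(x - 1)*(x + 2)*(x - 4)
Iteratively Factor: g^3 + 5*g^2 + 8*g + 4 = (g + 2)*(g^2 + 3*g + 2) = (g + 2)^2*(g + 1)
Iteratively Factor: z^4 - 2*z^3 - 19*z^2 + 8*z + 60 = (z + 2)*(z^3 - 4*z^2 - 11*z + 30) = (z - 2)*(z + 2)*(z^2 - 2*z - 15) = (z - 5)*(z - 2)*(z + 2)*(z + 3)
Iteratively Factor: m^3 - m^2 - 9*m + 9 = (m + 3)*(m^2 - 4*m + 3) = (m - 1)*(m + 3)*(m - 3)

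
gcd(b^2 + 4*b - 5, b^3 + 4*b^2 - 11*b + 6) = b - 1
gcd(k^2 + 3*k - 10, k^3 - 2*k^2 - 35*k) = k + 5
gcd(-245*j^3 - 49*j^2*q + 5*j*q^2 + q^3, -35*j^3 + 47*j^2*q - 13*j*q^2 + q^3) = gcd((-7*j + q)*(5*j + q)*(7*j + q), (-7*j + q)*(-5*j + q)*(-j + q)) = -7*j + q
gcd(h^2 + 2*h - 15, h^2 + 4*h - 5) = h + 5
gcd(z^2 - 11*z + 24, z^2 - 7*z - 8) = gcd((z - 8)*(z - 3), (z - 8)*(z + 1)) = z - 8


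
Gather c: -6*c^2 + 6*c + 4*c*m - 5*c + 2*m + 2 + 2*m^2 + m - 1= -6*c^2 + c*(4*m + 1) + 2*m^2 + 3*m + 1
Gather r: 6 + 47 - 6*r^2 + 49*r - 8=-6*r^2 + 49*r + 45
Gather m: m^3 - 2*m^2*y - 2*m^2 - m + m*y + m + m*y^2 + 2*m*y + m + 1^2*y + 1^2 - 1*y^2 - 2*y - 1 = m^3 + m^2*(-2*y - 2) + m*(y^2 + 3*y + 1) - y^2 - y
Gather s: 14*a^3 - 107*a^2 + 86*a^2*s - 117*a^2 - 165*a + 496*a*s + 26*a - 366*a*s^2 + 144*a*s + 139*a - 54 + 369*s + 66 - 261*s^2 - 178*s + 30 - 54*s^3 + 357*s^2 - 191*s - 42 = 14*a^3 - 224*a^2 - 54*s^3 + s^2*(96 - 366*a) + s*(86*a^2 + 640*a)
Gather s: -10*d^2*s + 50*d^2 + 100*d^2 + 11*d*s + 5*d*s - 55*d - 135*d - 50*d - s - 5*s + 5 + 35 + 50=150*d^2 - 240*d + s*(-10*d^2 + 16*d - 6) + 90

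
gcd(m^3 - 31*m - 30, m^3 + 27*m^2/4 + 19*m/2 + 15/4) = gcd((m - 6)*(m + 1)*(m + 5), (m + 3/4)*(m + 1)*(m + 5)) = m^2 + 6*m + 5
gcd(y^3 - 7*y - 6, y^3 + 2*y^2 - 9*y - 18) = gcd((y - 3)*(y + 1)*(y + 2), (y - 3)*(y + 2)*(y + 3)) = y^2 - y - 6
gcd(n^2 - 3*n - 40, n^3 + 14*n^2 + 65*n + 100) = n + 5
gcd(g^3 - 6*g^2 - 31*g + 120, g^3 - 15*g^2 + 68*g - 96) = g^2 - 11*g + 24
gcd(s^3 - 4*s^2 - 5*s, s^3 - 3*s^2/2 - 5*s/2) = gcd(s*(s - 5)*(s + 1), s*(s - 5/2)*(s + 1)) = s^2 + s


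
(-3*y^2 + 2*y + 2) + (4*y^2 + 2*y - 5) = y^2 + 4*y - 3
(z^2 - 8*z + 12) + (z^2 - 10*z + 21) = 2*z^2 - 18*z + 33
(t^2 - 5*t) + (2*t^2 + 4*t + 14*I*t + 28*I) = 3*t^2 - t + 14*I*t + 28*I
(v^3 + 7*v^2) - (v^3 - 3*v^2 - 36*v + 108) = 10*v^2 + 36*v - 108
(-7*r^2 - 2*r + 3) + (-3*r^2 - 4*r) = -10*r^2 - 6*r + 3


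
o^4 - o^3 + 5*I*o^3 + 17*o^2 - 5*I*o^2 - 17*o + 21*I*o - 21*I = (o - 3*I)*(o + 7*I)*(-I*o + 1)*(I*o - I)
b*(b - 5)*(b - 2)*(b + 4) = b^4 - 3*b^3 - 18*b^2 + 40*b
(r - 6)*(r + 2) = r^2 - 4*r - 12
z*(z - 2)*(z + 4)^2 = z^4 + 6*z^3 - 32*z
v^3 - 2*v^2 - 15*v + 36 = (v - 3)^2*(v + 4)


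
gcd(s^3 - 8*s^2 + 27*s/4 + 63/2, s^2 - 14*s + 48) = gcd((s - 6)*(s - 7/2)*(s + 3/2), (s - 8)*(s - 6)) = s - 6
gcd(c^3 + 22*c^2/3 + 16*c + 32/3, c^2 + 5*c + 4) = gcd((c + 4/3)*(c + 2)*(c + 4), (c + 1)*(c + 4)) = c + 4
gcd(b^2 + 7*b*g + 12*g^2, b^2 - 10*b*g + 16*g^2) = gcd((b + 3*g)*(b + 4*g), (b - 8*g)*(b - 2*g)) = 1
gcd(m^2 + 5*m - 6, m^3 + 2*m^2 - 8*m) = 1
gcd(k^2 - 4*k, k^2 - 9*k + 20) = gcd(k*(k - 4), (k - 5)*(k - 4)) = k - 4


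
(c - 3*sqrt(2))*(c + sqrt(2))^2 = c^3 - sqrt(2)*c^2 - 10*c - 6*sqrt(2)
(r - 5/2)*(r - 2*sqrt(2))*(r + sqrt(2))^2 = r^4 - 5*r^3/2 - 6*r^2 - 4*sqrt(2)*r + 15*r + 10*sqrt(2)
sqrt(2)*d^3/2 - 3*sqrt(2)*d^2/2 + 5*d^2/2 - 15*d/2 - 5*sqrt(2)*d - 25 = (d - 5)*(d + 5*sqrt(2)/2)*(sqrt(2)*d/2 + sqrt(2))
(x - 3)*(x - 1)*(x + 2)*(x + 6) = x^4 + 4*x^3 - 17*x^2 - 24*x + 36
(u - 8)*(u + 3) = u^2 - 5*u - 24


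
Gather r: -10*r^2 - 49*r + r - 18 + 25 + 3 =-10*r^2 - 48*r + 10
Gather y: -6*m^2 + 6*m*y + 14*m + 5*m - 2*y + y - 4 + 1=-6*m^2 + 19*m + y*(6*m - 1) - 3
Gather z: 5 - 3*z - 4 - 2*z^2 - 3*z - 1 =-2*z^2 - 6*z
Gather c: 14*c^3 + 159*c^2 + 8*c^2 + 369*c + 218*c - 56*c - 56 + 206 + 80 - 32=14*c^3 + 167*c^2 + 531*c + 198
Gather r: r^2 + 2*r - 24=r^2 + 2*r - 24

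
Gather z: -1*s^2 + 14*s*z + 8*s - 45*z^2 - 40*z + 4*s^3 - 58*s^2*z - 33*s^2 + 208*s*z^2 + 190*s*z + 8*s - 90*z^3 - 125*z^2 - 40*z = 4*s^3 - 34*s^2 + 16*s - 90*z^3 + z^2*(208*s - 170) + z*(-58*s^2 + 204*s - 80)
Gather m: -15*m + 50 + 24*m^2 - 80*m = 24*m^2 - 95*m + 50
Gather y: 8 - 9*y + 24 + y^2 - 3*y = y^2 - 12*y + 32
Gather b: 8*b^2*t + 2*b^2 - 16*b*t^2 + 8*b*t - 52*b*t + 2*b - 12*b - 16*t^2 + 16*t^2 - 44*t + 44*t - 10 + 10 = b^2*(8*t + 2) + b*(-16*t^2 - 44*t - 10)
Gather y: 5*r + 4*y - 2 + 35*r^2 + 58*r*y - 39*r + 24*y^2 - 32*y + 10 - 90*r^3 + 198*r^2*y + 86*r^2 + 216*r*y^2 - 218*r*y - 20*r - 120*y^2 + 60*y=-90*r^3 + 121*r^2 - 54*r + y^2*(216*r - 96) + y*(198*r^2 - 160*r + 32) + 8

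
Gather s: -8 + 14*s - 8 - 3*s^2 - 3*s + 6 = -3*s^2 + 11*s - 10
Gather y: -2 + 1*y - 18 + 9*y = 10*y - 20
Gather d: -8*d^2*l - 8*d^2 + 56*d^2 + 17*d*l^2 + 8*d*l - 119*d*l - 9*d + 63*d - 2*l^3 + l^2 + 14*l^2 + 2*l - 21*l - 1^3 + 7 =d^2*(48 - 8*l) + d*(17*l^2 - 111*l + 54) - 2*l^3 + 15*l^2 - 19*l + 6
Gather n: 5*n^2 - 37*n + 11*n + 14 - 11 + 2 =5*n^2 - 26*n + 5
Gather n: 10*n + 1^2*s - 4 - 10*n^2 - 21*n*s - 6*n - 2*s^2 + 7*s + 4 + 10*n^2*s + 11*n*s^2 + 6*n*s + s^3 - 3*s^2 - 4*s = n^2*(10*s - 10) + n*(11*s^2 - 15*s + 4) + s^3 - 5*s^2 + 4*s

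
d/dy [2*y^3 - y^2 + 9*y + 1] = 6*y^2 - 2*y + 9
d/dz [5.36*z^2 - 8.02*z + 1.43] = 10.72*z - 8.02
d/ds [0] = 0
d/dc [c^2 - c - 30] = 2*c - 1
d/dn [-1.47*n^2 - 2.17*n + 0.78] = -2.94*n - 2.17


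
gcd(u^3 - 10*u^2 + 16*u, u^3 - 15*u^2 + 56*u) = u^2 - 8*u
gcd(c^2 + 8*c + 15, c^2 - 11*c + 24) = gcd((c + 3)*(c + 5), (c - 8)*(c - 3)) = 1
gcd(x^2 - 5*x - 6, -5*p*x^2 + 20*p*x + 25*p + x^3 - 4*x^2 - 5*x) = x + 1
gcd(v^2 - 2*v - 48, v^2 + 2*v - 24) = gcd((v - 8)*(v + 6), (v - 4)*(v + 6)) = v + 6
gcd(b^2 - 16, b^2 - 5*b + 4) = b - 4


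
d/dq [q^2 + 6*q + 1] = 2*q + 6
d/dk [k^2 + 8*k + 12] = 2*k + 8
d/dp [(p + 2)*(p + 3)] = 2*p + 5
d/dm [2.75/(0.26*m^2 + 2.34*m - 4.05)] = (-1.43*m - 6.435)/(0.26*m^2 + 2.34*m - 4.05)^2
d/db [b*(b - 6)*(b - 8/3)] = 3*b^2 - 52*b/3 + 16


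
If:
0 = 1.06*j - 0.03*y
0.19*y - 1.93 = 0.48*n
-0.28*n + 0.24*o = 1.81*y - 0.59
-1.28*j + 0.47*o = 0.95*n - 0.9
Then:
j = -0.01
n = -4.18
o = -10.40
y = -0.41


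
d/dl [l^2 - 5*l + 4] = 2*l - 5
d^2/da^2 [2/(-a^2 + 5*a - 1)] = 4*(a^2 - 5*a - (2*a - 5)^2 + 1)/(a^2 - 5*a + 1)^3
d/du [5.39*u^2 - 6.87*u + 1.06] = 10.78*u - 6.87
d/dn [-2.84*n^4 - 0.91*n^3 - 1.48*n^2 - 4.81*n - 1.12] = -11.36*n^3 - 2.73*n^2 - 2.96*n - 4.81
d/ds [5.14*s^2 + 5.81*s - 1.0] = 10.28*s + 5.81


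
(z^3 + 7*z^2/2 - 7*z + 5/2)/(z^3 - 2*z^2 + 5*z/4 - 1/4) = 2*(z + 5)/(2*z - 1)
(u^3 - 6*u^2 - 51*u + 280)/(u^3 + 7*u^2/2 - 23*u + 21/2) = 2*(u^2 - 13*u + 40)/(2*u^2 - 7*u + 3)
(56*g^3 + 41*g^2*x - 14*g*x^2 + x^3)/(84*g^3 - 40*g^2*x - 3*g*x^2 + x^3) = (-8*g^2 - 7*g*x + x^2)/(-12*g^2 + 4*g*x + x^2)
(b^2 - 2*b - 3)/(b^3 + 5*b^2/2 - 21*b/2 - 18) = 2*(b + 1)/(2*b^2 + 11*b + 12)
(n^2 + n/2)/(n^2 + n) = (n + 1/2)/(n + 1)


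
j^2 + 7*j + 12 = (j + 3)*(j + 4)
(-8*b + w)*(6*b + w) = -48*b^2 - 2*b*w + w^2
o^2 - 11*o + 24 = (o - 8)*(o - 3)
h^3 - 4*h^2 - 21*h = h*(h - 7)*(h + 3)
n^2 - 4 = (n - 2)*(n + 2)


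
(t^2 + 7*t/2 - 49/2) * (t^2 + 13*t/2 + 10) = t^4 + 10*t^3 + 33*t^2/4 - 497*t/4 - 245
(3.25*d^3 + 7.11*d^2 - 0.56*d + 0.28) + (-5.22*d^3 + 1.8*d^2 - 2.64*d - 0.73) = -1.97*d^3 + 8.91*d^2 - 3.2*d - 0.45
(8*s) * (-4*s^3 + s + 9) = -32*s^4 + 8*s^2 + 72*s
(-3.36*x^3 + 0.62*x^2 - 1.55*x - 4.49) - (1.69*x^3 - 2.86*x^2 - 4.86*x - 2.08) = -5.05*x^3 + 3.48*x^2 + 3.31*x - 2.41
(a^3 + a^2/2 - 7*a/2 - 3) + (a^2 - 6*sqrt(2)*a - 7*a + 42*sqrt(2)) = a^3 + 3*a^2/2 - 21*a/2 - 6*sqrt(2)*a - 3 + 42*sqrt(2)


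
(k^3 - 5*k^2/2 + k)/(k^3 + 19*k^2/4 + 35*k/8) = 4*(2*k^2 - 5*k + 2)/(8*k^2 + 38*k + 35)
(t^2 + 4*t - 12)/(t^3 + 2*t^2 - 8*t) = (t + 6)/(t*(t + 4))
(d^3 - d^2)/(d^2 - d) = d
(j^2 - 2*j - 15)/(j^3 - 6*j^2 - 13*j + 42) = (j - 5)/(j^2 - 9*j + 14)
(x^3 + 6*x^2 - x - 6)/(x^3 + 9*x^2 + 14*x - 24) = (x + 1)/(x + 4)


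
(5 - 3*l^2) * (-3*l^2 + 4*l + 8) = 9*l^4 - 12*l^3 - 39*l^2 + 20*l + 40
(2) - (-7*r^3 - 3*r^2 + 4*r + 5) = 7*r^3 + 3*r^2 - 4*r - 3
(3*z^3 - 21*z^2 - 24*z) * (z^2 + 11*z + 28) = 3*z^5 + 12*z^4 - 171*z^3 - 852*z^2 - 672*z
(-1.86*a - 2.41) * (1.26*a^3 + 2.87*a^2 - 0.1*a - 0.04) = -2.3436*a^4 - 8.3748*a^3 - 6.7307*a^2 + 0.3154*a + 0.0964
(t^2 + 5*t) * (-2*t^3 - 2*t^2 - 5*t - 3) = -2*t^5 - 12*t^4 - 15*t^3 - 28*t^2 - 15*t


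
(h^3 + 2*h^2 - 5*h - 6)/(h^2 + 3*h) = h - 1 - 2/h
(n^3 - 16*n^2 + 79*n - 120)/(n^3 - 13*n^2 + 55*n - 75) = (n - 8)/(n - 5)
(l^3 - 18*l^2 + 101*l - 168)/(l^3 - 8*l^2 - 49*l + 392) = (l - 3)/(l + 7)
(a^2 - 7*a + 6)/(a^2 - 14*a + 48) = (a - 1)/(a - 8)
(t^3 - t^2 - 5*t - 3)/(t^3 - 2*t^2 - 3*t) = (t + 1)/t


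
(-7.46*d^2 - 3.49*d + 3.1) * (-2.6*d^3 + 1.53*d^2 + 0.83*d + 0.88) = 19.396*d^5 - 2.3398*d^4 - 19.5915*d^3 - 4.7185*d^2 - 0.4982*d + 2.728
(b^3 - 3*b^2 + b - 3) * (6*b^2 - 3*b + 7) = 6*b^5 - 21*b^4 + 22*b^3 - 42*b^2 + 16*b - 21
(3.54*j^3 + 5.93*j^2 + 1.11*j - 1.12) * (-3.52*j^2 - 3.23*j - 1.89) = -12.4608*j^5 - 32.3078*j^4 - 29.7517*j^3 - 10.8506*j^2 + 1.5197*j + 2.1168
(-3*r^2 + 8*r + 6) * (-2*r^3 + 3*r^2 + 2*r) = 6*r^5 - 25*r^4 + 6*r^3 + 34*r^2 + 12*r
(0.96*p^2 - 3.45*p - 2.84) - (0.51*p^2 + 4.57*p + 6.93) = 0.45*p^2 - 8.02*p - 9.77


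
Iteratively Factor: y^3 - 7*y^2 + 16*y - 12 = (y - 2)*(y^2 - 5*y + 6) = (y - 3)*(y - 2)*(y - 2)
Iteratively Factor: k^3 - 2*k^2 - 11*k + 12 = (k + 3)*(k^2 - 5*k + 4) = (k - 4)*(k + 3)*(k - 1)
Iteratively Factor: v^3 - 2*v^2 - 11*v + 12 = (v - 1)*(v^2 - v - 12) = (v - 1)*(v + 3)*(v - 4)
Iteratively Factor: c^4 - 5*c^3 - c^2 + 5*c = (c - 1)*(c^3 - 4*c^2 - 5*c) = (c - 5)*(c - 1)*(c^2 + c) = (c - 5)*(c - 1)*(c + 1)*(c)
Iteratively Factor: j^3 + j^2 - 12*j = (j - 3)*(j^2 + 4*j) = j*(j - 3)*(j + 4)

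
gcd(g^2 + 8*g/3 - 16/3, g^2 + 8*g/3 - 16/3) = g^2 + 8*g/3 - 16/3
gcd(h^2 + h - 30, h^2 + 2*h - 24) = h + 6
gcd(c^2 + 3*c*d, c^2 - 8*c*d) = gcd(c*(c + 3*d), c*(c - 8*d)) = c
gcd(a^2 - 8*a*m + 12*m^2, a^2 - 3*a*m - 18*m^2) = a - 6*m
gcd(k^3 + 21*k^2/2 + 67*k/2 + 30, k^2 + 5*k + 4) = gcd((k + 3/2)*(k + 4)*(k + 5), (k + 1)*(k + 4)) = k + 4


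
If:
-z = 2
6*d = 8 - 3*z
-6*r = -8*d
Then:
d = 7/3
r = 28/9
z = -2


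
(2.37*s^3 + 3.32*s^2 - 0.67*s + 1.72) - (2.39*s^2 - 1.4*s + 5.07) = 2.37*s^3 + 0.93*s^2 + 0.73*s - 3.35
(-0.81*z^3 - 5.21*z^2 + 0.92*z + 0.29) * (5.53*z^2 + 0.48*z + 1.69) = -4.4793*z^5 - 29.2001*z^4 + 1.2179*z^3 - 6.7596*z^2 + 1.694*z + 0.4901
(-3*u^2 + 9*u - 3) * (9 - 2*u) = 6*u^3 - 45*u^2 + 87*u - 27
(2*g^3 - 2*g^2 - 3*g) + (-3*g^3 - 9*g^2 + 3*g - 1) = -g^3 - 11*g^2 - 1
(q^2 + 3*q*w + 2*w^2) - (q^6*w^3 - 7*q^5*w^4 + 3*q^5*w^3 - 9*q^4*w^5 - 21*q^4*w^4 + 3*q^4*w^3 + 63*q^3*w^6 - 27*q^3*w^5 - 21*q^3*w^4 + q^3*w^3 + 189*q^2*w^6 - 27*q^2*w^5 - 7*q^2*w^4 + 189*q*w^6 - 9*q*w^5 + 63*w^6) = -q^6*w^3 + 7*q^5*w^4 - 3*q^5*w^3 + 9*q^4*w^5 + 21*q^4*w^4 - 3*q^4*w^3 - 63*q^3*w^6 + 27*q^3*w^5 + 21*q^3*w^4 - q^3*w^3 - 189*q^2*w^6 + 27*q^2*w^5 + 7*q^2*w^4 + q^2 - 189*q*w^6 + 9*q*w^5 + 3*q*w - 63*w^6 + 2*w^2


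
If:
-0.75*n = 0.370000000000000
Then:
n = -0.49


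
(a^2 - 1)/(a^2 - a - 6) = (1 - a^2)/(-a^2 + a + 6)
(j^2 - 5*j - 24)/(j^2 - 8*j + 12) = (j^2 - 5*j - 24)/(j^2 - 8*j + 12)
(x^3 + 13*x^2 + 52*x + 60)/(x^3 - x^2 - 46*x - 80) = (x + 6)/(x - 8)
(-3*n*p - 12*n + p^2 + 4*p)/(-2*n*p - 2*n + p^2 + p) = (3*n*p + 12*n - p^2 - 4*p)/(2*n*p + 2*n - p^2 - p)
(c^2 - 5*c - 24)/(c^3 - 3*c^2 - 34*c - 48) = 1/(c + 2)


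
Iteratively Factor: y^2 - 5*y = (y - 5)*(y)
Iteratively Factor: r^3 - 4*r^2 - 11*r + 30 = (r - 5)*(r^2 + r - 6) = (r - 5)*(r + 3)*(r - 2)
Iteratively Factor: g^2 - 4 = (g + 2)*(g - 2)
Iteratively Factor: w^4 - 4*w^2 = (w + 2)*(w^3 - 2*w^2) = (w - 2)*(w + 2)*(w^2) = w*(w - 2)*(w + 2)*(w)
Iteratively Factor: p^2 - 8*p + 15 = (p - 5)*(p - 3)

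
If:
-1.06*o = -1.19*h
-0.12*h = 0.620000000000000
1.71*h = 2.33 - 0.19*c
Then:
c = 58.76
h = -5.17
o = -5.80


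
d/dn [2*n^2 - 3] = 4*n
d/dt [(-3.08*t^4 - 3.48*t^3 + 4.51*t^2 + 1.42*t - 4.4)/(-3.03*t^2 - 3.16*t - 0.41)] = (18.6648*t^5 + 39.7428*t^4 + 27.0448*t^3 - 5.6686*t^2 - 30.3622*t - 14.4862)/(9.1809*t^4 + 19.1496*t^3 + 12.4702*t^2 + 2.5912*t + 0.1681)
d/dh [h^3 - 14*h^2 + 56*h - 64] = 3*h^2 - 28*h + 56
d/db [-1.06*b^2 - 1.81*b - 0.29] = -2.12*b - 1.81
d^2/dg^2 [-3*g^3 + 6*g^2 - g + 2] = 12 - 18*g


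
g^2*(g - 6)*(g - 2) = g^4 - 8*g^3 + 12*g^2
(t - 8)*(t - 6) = t^2 - 14*t + 48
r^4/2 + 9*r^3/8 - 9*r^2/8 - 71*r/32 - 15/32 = (r/2 + 1/2)*(r - 3/2)*(r + 1/4)*(r + 5/2)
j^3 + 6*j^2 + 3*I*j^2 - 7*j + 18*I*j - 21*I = (j - 1)*(j + 7)*(j + 3*I)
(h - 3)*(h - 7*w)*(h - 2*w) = h^3 - 9*h^2*w - 3*h^2 + 14*h*w^2 + 27*h*w - 42*w^2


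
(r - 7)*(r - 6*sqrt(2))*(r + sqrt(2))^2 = r^4 - 7*r^3 - 4*sqrt(2)*r^3 - 22*r^2 + 28*sqrt(2)*r^2 - 12*sqrt(2)*r + 154*r + 84*sqrt(2)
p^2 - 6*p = p*(p - 6)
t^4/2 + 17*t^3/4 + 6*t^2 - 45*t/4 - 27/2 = (t/2 + 1/2)*(t - 3/2)*(t + 3)*(t + 6)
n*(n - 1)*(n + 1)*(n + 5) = n^4 + 5*n^3 - n^2 - 5*n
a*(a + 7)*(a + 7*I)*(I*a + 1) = I*a^4 - 6*a^3 + 7*I*a^3 - 42*a^2 + 7*I*a^2 + 49*I*a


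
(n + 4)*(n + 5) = n^2 + 9*n + 20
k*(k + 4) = k^2 + 4*k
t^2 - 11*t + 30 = (t - 6)*(t - 5)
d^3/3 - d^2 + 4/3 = (d/3 + 1/3)*(d - 2)^2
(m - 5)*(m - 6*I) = m^2 - 5*m - 6*I*m + 30*I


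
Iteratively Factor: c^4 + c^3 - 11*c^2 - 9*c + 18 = (c + 2)*(c^3 - c^2 - 9*c + 9) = (c - 1)*(c + 2)*(c^2 - 9) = (c - 3)*(c - 1)*(c + 2)*(c + 3)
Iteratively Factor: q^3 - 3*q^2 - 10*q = (q)*(q^2 - 3*q - 10) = q*(q + 2)*(q - 5)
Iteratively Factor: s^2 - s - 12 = (s + 3)*(s - 4)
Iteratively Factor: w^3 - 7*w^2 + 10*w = (w - 2)*(w^2 - 5*w) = (w - 5)*(w - 2)*(w)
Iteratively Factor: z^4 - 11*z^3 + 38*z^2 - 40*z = (z - 4)*(z^3 - 7*z^2 + 10*z) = (z - 5)*(z - 4)*(z^2 - 2*z) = z*(z - 5)*(z - 4)*(z - 2)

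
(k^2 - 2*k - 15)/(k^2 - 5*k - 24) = (k - 5)/(k - 8)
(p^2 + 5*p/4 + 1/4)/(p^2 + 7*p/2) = (4*p^2 + 5*p + 1)/(2*p*(2*p + 7))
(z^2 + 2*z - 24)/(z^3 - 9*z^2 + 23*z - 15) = (z^2 + 2*z - 24)/(z^3 - 9*z^2 + 23*z - 15)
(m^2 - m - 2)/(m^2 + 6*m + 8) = (m^2 - m - 2)/(m^2 + 6*m + 8)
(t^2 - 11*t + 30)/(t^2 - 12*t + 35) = (t - 6)/(t - 7)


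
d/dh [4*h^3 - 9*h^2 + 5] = 6*h*(2*h - 3)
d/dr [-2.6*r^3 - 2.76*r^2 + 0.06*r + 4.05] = -7.8*r^2 - 5.52*r + 0.06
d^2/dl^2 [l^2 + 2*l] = 2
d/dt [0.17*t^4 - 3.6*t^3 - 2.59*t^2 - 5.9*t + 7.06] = 0.68*t^3 - 10.8*t^2 - 5.18*t - 5.9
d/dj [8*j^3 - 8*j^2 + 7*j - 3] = 24*j^2 - 16*j + 7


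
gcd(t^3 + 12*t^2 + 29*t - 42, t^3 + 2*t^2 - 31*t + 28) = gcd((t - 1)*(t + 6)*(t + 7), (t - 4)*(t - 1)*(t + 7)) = t^2 + 6*t - 7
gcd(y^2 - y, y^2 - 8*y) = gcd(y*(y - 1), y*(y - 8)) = y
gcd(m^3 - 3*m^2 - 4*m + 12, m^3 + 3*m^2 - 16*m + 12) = m - 2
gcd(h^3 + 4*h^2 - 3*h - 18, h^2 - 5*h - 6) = 1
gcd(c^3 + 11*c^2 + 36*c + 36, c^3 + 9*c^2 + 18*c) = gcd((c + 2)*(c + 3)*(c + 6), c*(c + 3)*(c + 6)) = c^2 + 9*c + 18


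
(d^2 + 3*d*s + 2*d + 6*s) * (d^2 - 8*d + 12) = d^4 + 3*d^3*s - 6*d^3 - 18*d^2*s - 4*d^2 - 12*d*s + 24*d + 72*s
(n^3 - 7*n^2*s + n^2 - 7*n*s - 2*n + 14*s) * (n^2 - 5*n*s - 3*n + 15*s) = n^5 - 12*n^4*s - 2*n^4 + 35*n^3*s^2 + 24*n^3*s - 5*n^3 - 70*n^2*s^2 + 60*n^2*s + 6*n^2 - 175*n*s^2 - 72*n*s + 210*s^2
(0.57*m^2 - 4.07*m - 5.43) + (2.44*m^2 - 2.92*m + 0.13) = 3.01*m^2 - 6.99*m - 5.3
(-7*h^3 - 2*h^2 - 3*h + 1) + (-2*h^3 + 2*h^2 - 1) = -9*h^3 - 3*h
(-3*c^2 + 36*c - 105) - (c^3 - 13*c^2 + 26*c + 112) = -c^3 + 10*c^2 + 10*c - 217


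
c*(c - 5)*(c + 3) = c^3 - 2*c^2 - 15*c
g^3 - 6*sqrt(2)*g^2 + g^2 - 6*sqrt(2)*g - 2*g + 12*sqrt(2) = (g - 1)*(g + 2)*(g - 6*sqrt(2))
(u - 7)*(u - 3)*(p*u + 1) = p*u^3 - 10*p*u^2 + 21*p*u + u^2 - 10*u + 21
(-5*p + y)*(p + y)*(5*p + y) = -25*p^3 - 25*p^2*y + p*y^2 + y^3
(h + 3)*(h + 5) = h^2 + 8*h + 15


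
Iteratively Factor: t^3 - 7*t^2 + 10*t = (t - 5)*(t^2 - 2*t) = (t - 5)*(t - 2)*(t)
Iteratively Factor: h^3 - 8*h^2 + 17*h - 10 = (h - 5)*(h^2 - 3*h + 2) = (h - 5)*(h - 2)*(h - 1)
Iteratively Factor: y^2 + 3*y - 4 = (y + 4)*(y - 1)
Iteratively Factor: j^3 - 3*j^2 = (j - 3)*(j^2) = j*(j - 3)*(j)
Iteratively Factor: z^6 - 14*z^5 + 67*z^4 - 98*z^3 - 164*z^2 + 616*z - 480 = (z - 2)*(z^5 - 12*z^4 + 43*z^3 - 12*z^2 - 188*z + 240) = (z - 3)*(z - 2)*(z^4 - 9*z^3 + 16*z^2 + 36*z - 80) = (z - 4)*(z - 3)*(z - 2)*(z^3 - 5*z^2 - 4*z + 20) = (z - 4)*(z - 3)*(z - 2)^2*(z^2 - 3*z - 10) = (z - 4)*(z - 3)*(z - 2)^2*(z + 2)*(z - 5)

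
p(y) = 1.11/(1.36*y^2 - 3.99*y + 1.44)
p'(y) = 1.11*(3.99 - 2.72*y)/(1.36*y^2 - 3.99*y + 1.44)^2 = (4.4289 - 3.0192*y)/(1.36*y^2 - 3.99*y + 1.44)^2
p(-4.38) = 0.02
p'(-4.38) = 0.01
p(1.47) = -0.75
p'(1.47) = -0.00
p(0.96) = -0.98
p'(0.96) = 1.18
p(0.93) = -1.01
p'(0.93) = 1.35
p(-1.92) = 0.08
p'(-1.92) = 0.05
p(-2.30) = 0.06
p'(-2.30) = 0.04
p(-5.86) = 0.02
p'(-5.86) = 0.00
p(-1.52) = 0.10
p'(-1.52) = 0.08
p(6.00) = 0.04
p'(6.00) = -0.02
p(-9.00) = 0.01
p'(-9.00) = 0.00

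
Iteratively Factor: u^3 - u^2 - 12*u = (u - 4)*(u^2 + 3*u) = (u - 4)*(u + 3)*(u)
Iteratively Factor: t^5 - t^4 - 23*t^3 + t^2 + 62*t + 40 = (t - 5)*(t^4 + 4*t^3 - 3*t^2 - 14*t - 8) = (t - 5)*(t + 4)*(t^3 - 3*t - 2) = (t - 5)*(t + 1)*(t + 4)*(t^2 - t - 2) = (t - 5)*(t - 2)*(t + 1)*(t + 4)*(t + 1)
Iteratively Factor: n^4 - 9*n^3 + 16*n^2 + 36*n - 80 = (n - 2)*(n^3 - 7*n^2 + 2*n + 40) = (n - 2)*(n + 2)*(n^2 - 9*n + 20) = (n - 5)*(n - 2)*(n + 2)*(n - 4)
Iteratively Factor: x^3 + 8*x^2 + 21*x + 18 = (x + 3)*(x^2 + 5*x + 6) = (x + 2)*(x + 3)*(x + 3)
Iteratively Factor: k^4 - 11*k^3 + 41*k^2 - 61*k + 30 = (k - 1)*(k^3 - 10*k^2 + 31*k - 30) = (k - 5)*(k - 1)*(k^2 - 5*k + 6) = (k - 5)*(k - 3)*(k - 1)*(k - 2)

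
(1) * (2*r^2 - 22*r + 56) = 2*r^2 - 22*r + 56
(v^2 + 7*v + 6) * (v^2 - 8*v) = v^4 - v^3 - 50*v^2 - 48*v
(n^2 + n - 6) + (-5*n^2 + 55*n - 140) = -4*n^2 + 56*n - 146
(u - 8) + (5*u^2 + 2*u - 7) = 5*u^2 + 3*u - 15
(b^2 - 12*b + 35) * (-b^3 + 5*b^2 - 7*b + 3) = -b^5 + 17*b^4 - 102*b^3 + 262*b^2 - 281*b + 105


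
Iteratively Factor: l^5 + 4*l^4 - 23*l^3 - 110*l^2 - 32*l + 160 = (l + 2)*(l^4 + 2*l^3 - 27*l^2 - 56*l + 80) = (l - 5)*(l + 2)*(l^3 + 7*l^2 + 8*l - 16) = (l - 5)*(l + 2)*(l + 4)*(l^2 + 3*l - 4) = (l - 5)*(l + 2)*(l + 4)^2*(l - 1)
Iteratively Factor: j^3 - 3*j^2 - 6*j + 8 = (j - 1)*(j^2 - 2*j - 8) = (j - 1)*(j + 2)*(j - 4)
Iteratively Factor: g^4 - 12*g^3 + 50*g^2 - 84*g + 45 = (g - 1)*(g^3 - 11*g^2 + 39*g - 45) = (g - 3)*(g - 1)*(g^2 - 8*g + 15) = (g - 3)^2*(g - 1)*(g - 5)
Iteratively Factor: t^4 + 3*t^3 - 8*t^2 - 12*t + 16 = (t + 2)*(t^3 + t^2 - 10*t + 8) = (t + 2)*(t + 4)*(t^2 - 3*t + 2) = (t - 1)*(t + 2)*(t + 4)*(t - 2)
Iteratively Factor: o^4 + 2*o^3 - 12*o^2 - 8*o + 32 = (o + 4)*(o^3 - 2*o^2 - 4*o + 8) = (o - 2)*(o + 4)*(o^2 - 4) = (o - 2)*(o + 2)*(o + 4)*(o - 2)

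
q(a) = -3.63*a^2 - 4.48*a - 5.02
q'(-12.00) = 82.64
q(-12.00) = -473.98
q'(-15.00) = 104.42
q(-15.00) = -754.57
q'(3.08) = -26.84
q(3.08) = -53.25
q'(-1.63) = 7.35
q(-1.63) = -7.36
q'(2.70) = -24.08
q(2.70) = -43.58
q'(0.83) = -10.51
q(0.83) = -11.24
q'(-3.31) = 19.55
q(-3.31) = -29.96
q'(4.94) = -40.34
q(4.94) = -115.74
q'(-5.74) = 37.19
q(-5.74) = -98.90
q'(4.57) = -37.66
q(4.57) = -101.31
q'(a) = -7.26*a - 4.48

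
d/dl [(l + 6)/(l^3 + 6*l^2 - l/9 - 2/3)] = -162*l/(81*l^4 - 18*l^2 + 1)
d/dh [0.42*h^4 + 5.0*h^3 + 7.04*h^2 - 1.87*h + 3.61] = 1.68*h^3 + 15.0*h^2 + 14.08*h - 1.87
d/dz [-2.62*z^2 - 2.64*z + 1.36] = -5.24*z - 2.64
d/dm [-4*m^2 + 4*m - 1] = 4 - 8*m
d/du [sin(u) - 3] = cos(u)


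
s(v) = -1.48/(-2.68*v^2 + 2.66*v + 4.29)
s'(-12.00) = 0.00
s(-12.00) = 0.00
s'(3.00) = -0.14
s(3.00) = 0.12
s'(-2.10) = 0.12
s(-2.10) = 0.11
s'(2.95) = -0.16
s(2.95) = 0.13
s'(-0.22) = 0.44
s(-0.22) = -0.41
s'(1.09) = -0.29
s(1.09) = -0.37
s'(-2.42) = 0.07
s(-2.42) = 0.08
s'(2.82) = -0.20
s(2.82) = 0.16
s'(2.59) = -0.36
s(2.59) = 0.22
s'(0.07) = 0.17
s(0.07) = -0.33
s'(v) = -1.48*(5.36*v - 2.66)/(-2.68*v^2 + 2.66*v + 4.29)^2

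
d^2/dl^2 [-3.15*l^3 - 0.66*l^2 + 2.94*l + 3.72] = -18.9*l - 1.32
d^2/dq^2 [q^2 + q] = 2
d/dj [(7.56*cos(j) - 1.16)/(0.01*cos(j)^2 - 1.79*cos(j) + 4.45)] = (0.0756*cos(j)^2 - 0.0231999999999992*cos(j) - 31.5656)*sin(j)/(0.0001*cos(j)^4 - 0.0358*cos(j)^3 + 3.2931*cos(j)^2 - 15.931*cos(j) + 19.8025)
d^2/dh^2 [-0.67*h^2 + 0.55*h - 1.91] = -1.34000000000000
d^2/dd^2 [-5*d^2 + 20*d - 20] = -10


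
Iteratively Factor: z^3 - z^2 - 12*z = (z - 4)*(z^2 + 3*z) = z*(z - 4)*(z + 3)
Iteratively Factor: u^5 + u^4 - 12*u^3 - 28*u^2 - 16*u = (u + 2)*(u^4 - u^3 - 10*u^2 - 8*u) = (u + 2)^2*(u^3 - 3*u^2 - 4*u) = (u - 4)*(u + 2)^2*(u^2 + u) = u*(u - 4)*(u + 2)^2*(u + 1)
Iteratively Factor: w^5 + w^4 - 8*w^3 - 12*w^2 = (w + 2)*(w^4 - w^3 - 6*w^2) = (w + 2)^2*(w^3 - 3*w^2) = w*(w + 2)^2*(w^2 - 3*w) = w*(w - 3)*(w + 2)^2*(w)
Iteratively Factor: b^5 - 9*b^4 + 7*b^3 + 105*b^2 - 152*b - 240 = (b + 1)*(b^4 - 10*b^3 + 17*b^2 + 88*b - 240) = (b - 4)*(b + 1)*(b^3 - 6*b^2 - 7*b + 60) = (b - 4)*(b + 1)*(b + 3)*(b^2 - 9*b + 20) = (b - 5)*(b - 4)*(b + 1)*(b + 3)*(b - 4)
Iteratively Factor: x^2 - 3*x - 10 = (x + 2)*(x - 5)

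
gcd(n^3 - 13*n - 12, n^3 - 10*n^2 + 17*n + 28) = n^2 - 3*n - 4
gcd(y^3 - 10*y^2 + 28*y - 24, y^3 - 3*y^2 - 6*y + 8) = 1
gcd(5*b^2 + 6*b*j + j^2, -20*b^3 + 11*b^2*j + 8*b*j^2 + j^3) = 5*b + j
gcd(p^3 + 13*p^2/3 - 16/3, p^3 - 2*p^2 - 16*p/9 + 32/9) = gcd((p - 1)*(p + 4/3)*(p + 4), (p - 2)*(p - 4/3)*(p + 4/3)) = p + 4/3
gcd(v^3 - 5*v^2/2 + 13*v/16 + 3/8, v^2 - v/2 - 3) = v - 2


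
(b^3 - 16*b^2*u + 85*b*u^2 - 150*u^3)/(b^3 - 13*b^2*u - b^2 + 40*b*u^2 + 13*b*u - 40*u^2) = (-b^2 + 11*b*u - 30*u^2)/(-b^2 + 8*b*u + b - 8*u)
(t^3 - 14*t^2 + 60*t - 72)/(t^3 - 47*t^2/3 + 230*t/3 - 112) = 3*(t^2 - 8*t + 12)/(3*t^2 - 29*t + 56)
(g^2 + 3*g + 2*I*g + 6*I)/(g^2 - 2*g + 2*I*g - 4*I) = (g + 3)/(g - 2)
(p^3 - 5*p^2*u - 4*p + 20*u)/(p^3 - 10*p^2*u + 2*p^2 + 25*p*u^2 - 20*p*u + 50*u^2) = (p - 2)/(p - 5*u)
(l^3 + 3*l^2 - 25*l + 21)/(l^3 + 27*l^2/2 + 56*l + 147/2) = 2*(l^2 - 4*l + 3)/(2*l^2 + 13*l + 21)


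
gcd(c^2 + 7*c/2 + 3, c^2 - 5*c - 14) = c + 2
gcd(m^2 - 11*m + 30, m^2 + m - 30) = m - 5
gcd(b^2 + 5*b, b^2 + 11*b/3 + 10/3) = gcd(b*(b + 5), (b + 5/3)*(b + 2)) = 1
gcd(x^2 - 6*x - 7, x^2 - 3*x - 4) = x + 1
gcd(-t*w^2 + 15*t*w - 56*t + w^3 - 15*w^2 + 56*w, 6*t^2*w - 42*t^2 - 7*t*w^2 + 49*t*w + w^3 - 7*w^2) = t*w - 7*t - w^2 + 7*w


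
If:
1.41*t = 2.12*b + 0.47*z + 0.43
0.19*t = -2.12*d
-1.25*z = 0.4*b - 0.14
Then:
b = 0.35 - 3.125*z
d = 0.391225076943664*z - 0.0744948481198983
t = 0.831205673758865 - 4.36524822695035*z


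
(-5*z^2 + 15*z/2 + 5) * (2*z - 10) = -10*z^3 + 65*z^2 - 65*z - 50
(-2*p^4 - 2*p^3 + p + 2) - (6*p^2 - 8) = -2*p^4 - 2*p^3 - 6*p^2 + p + 10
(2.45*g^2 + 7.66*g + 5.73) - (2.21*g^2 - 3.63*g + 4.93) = 0.24*g^2 + 11.29*g + 0.800000000000001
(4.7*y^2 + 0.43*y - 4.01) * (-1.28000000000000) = -6.016*y^2 - 0.5504*y + 5.1328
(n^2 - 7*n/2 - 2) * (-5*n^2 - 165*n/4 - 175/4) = -5*n^4 - 95*n^3/4 + 885*n^2/8 + 1885*n/8 + 175/2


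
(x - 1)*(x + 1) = x^2 - 1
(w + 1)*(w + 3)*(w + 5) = w^3 + 9*w^2 + 23*w + 15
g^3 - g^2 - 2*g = g*(g - 2)*(g + 1)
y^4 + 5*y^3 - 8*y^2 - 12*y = y*(y - 2)*(y + 1)*(y + 6)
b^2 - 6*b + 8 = (b - 4)*(b - 2)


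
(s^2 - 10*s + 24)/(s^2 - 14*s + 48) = (s - 4)/(s - 8)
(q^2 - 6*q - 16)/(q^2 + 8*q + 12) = (q - 8)/(q + 6)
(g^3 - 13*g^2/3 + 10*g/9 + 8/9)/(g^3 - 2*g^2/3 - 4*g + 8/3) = (3*g^2 - 11*g - 4)/(3*(g^2 - 4))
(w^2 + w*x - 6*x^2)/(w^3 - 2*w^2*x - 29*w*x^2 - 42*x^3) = (-w + 2*x)/(-w^2 + 5*w*x + 14*x^2)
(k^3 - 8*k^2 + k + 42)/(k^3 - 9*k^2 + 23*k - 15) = (k^2 - 5*k - 14)/(k^2 - 6*k + 5)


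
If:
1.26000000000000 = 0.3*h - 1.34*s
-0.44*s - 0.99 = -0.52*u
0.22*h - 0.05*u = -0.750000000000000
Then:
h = -3.30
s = -1.68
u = 0.48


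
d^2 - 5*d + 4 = (d - 4)*(d - 1)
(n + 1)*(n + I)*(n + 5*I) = n^3 + n^2 + 6*I*n^2 - 5*n + 6*I*n - 5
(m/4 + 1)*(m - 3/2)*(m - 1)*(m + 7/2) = m^4/4 + 5*m^3/4 - 13*m^2/16 - 95*m/16 + 21/4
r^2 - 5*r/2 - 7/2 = (r - 7/2)*(r + 1)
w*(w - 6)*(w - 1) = w^3 - 7*w^2 + 6*w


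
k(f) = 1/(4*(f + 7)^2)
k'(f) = -1/(2*(f + 7)^3)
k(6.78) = 0.00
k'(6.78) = -0.00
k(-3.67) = 0.02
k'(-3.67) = -0.01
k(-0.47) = 0.01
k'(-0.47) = -0.00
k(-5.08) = 0.07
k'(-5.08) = -0.07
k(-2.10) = 0.01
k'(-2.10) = -0.00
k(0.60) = 0.00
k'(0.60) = -0.00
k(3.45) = 0.00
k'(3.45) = -0.00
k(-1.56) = 0.01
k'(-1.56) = -0.00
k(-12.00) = 0.01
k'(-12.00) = 0.00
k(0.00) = 0.01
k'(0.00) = 0.00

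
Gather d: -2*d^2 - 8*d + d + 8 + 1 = -2*d^2 - 7*d + 9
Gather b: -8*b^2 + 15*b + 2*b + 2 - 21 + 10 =-8*b^2 + 17*b - 9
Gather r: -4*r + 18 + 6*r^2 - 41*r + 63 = 6*r^2 - 45*r + 81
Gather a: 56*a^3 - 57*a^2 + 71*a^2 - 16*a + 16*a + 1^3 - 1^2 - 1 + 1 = 56*a^3 + 14*a^2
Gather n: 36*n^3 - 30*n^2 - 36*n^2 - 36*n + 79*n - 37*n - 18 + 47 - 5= 36*n^3 - 66*n^2 + 6*n + 24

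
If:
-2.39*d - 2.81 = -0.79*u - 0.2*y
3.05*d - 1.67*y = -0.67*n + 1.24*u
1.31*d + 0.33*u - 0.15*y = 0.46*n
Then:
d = 0.637497595472663*y + 1.01510663690913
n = 2.69136107623541*y + 7.64570298037285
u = 1.67546740908818*y + 6.62798083824408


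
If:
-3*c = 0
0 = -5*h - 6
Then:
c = 0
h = -6/5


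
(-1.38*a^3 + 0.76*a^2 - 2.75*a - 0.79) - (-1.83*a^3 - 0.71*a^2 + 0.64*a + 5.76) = 0.45*a^3 + 1.47*a^2 - 3.39*a - 6.55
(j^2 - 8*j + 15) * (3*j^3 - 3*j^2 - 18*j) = 3*j^5 - 27*j^4 + 51*j^3 + 99*j^2 - 270*j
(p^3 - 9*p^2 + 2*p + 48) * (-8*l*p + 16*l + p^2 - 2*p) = -8*l*p^4 + 88*l*p^3 - 160*l*p^2 - 352*l*p + 768*l + p^5 - 11*p^4 + 20*p^3 + 44*p^2 - 96*p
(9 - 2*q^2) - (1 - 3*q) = -2*q^2 + 3*q + 8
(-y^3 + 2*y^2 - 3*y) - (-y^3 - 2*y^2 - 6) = 4*y^2 - 3*y + 6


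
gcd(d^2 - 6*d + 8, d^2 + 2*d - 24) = d - 4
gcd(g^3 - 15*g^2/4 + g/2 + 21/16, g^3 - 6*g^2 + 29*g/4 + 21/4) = g^2 - 3*g - 7/4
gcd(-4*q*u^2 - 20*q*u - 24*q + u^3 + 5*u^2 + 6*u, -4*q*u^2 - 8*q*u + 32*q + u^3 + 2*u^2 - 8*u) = 4*q - u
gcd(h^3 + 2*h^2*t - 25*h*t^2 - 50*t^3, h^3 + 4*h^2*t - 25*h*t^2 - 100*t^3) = -h^2 + 25*t^2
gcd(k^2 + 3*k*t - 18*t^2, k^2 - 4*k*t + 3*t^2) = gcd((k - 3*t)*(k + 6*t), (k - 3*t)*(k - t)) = -k + 3*t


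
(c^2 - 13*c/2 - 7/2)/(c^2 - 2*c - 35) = (c + 1/2)/(c + 5)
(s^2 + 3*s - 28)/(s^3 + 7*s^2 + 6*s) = (s^2 + 3*s - 28)/(s*(s^2 + 7*s + 6))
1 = 1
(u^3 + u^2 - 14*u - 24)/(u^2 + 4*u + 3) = (u^2 - 2*u - 8)/(u + 1)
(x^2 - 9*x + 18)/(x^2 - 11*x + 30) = (x - 3)/(x - 5)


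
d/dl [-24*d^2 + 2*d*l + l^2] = 2*d + 2*l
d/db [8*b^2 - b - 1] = 16*b - 1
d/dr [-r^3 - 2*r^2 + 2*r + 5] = -3*r^2 - 4*r + 2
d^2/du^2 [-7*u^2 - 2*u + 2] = -14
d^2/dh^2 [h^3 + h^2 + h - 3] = 6*h + 2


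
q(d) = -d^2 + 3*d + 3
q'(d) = 3 - 2*d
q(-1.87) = -6.11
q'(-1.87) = 6.74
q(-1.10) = -1.51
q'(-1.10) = 5.20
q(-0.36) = 1.79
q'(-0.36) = 3.72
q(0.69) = 4.59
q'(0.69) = 1.62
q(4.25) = -2.31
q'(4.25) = -5.50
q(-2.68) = -12.22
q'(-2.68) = 8.36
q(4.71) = -5.05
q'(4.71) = -6.42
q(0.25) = 3.69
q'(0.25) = 2.50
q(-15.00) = -267.00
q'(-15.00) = 33.00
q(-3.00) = -15.00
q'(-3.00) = 9.00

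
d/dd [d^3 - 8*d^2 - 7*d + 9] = 3*d^2 - 16*d - 7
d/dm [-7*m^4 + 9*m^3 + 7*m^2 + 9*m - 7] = -28*m^3 + 27*m^2 + 14*m + 9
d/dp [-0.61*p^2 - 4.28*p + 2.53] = -1.22*p - 4.28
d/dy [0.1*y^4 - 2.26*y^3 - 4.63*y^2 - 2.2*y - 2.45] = 0.4*y^3 - 6.78*y^2 - 9.26*y - 2.2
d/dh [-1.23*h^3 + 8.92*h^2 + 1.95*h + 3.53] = -3.69*h^2 + 17.84*h + 1.95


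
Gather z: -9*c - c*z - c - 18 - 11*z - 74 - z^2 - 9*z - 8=-10*c - z^2 + z*(-c - 20) - 100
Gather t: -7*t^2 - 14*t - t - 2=-7*t^2 - 15*t - 2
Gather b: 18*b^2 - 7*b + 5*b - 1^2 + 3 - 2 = 18*b^2 - 2*b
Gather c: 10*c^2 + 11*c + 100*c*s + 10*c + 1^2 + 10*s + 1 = 10*c^2 + c*(100*s + 21) + 10*s + 2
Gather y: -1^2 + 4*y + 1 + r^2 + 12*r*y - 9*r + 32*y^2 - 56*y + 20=r^2 - 9*r + 32*y^2 + y*(12*r - 52) + 20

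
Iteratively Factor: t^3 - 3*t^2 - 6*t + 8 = (t - 1)*(t^2 - 2*t - 8) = (t - 1)*(t + 2)*(t - 4)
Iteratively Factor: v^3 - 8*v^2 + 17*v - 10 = (v - 5)*(v^2 - 3*v + 2) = (v - 5)*(v - 1)*(v - 2)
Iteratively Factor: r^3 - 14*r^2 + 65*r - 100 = (r - 4)*(r^2 - 10*r + 25) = (r - 5)*(r - 4)*(r - 5)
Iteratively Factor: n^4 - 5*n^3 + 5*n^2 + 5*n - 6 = (n - 3)*(n^3 - 2*n^2 - n + 2) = (n - 3)*(n + 1)*(n^2 - 3*n + 2) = (n - 3)*(n - 1)*(n + 1)*(n - 2)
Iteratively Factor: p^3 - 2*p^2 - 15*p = (p + 3)*(p^2 - 5*p) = (p - 5)*(p + 3)*(p)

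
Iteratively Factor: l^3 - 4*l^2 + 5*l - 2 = (l - 1)*(l^2 - 3*l + 2) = (l - 1)^2*(l - 2)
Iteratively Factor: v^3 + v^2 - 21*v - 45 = (v - 5)*(v^2 + 6*v + 9) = (v - 5)*(v + 3)*(v + 3)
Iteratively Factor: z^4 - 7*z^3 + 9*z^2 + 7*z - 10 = (z + 1)*(z^3 - 8*z^2 + 17*z - 10) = (z - 2)*(z + 1)*(z^2 - 6*z + 5) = (z - 2)*(z - 1)*(z + 1)*(z - 5)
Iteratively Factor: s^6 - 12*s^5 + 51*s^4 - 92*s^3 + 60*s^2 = (s - 2)*(s^5 - 10*s^4 + 31*s^3 - 30*s^2) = (s - 2)^2*(s^4 - 8*s^3 + 15*s^2) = s*(s - 2)^2*(s^3 - 8*s^2 + 15*s) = s*(s - 3)*(s - 2)^2*(s^2 - 5*s) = s^2*(s - 3)*(s - 2)^2*(s - 5)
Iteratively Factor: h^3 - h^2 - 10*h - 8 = (h + 2)*(h^2 - 3*h - 4) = (h + 1)*(h + 2)*(h - 4)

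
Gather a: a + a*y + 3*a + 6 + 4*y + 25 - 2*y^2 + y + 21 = a*(y + 4) - 2*y^2 + 5*y + 52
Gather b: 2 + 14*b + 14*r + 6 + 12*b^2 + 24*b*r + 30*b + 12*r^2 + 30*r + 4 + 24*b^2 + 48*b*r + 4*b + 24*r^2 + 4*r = 36*b^2 + b*(72*r + 48) + 36*r^2 + 48*r + 12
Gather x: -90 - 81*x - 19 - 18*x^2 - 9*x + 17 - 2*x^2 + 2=-20*x^2 - 90*x - 90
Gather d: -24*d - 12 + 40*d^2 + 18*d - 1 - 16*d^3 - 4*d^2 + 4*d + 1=-16*d^3 + 36*d^2 - 2*d - 12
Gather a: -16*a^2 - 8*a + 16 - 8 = -16*a^2 - 8*a + 8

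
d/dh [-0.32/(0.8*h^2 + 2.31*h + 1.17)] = (0.512*h + 0.7392)/(0.8*h^2 + 2.31*h + 1.17)^2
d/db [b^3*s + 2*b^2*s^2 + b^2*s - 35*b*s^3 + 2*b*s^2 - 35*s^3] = s*(3*b^2 + 4*b*s + 2*b - 35*s^2 + 2*s)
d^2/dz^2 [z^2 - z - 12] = 2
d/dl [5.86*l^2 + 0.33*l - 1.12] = 11.72*l + 0.33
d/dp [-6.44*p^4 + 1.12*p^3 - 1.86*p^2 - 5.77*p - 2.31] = -25.76*p^3 + 3.36*p^2 - 3.72*p - 5.77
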